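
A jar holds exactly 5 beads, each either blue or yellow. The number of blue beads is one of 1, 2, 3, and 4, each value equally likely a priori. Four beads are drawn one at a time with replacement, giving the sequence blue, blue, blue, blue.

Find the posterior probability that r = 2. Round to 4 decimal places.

0.0452

Compute the likelihood of the observed sequence for each case: P(data | r = 1) = (1/5)(1/5)(1/5)(1/5) = 0.0016; P(data | r = 2) = (2/5)(2/5)(2/5)(2/5) = 0.0256; P(data | r = 3) = (3/5)(3/5)(3/5)(3/5) = 0.1296; P(data | r = 4) = (4/5)(4/5)(4/5)(4/5) = 0.4096.
Weighting by the prior gives 1/4 · 0.0016 = 0.0004, 1/4 · 0.0256 = 0.0064, 1/4 · 0.1296 = 0.0324, 1/4 · 0.4096 = 0.1024; with total 0.1416.
So P(r = 2 | data) = (0.0064) / (0.1416) = 0.045198.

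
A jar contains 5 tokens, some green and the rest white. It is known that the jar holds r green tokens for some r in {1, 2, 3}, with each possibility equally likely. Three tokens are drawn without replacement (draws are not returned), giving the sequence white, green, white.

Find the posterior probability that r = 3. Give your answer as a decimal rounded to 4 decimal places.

For each hypothesis, P(data | H) works out to: P(data | r = 1) = (4/5)(1/4)(3/3) = 1/5; P(data | r = 2) = (3/5)(2/4)(2/3) = 1/5; P(data | r = 3) = (2/5)(3/4)(1/3) = 1/10.
Weighting by the prior gives 1/3 · 1/5 = 1/15, 1/3 · 1/5 = 1/15, 1/3 · 1/10 = 1/30; summing to 1/6.
Therefore the posterior P(r = 3 | data) = (1/30) / (1/6) = 1/5.

0.2000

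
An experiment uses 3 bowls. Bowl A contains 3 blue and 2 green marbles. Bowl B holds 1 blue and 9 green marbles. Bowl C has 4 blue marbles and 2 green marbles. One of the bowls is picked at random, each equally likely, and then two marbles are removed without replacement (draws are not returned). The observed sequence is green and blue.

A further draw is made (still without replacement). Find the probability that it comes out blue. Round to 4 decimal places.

Under each hypothesis, the probability of the observed sequence is: P(data | bowl A) = (2/5)(3/4) = 3/10; P(data | bowl B) = (9/10)(1/9) = 1/10; P(data | bowl C) = (2/6)(4/5) = 4/15.
Multiplying each by its prior: 1/3 · 3/10 = 1/10, 1/3 · 1/10 = 1/30, 1/3 · 4/15 = 4/45; with total 2/9.
Dividing through by the total gives posterior P(bowl A | data) = 9/20, P(bowl B | data) = 3/20, P(bowl C | data) = 2/5.
So P(blue next | data) = Σ P(blue next | H) P(H | data) = (2/3)(9/20) + (0)(3/20) + (3/4)(2/5) = 3/5.

0.6000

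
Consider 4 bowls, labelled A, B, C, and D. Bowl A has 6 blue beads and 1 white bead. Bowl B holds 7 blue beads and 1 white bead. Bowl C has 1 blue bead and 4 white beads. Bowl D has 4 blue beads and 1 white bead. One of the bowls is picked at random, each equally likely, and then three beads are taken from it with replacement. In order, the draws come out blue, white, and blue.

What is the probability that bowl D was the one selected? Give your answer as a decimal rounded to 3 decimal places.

Under each hypothesis, the probability of the observed sequence is: P(data | bowl A) = (6/7)(1/7)(6/7) = 0.10496; P(data | bowl B) = (7/8)(1/8)(7/8) = 0.095703; P(data | bowl C) = (1/5)(4/5)(1/5) = 0.032; P(data | bowl D) = (4/5)(1/5)(4/5) = 0.128.
Multiplying each by its prior: 1/4 · 0.10496 = 0.026239, 1/4 · 0.095703 = 0.023926, 1/4 · 0.032 = 0.008, 1/4 · 0.128 = 0.032; with total 0.090165.
By Bayes' rule, P(bowl D | data) = (0.032) / (0.090165) = 0.35491.

0.355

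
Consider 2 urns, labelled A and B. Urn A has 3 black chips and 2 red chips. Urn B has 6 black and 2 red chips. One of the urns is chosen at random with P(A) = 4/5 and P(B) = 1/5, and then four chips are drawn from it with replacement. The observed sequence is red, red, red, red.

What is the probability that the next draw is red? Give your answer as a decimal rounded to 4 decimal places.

0.3945

Under each hypothesis, the probability of the observed sequence is: P(data | urn A) = (2/5)(2/5)(2/5)(2/5) = 0.0256; P(data | urn B) = (2/8)(2/8)(2/8)(2/8) = 0.0039062.
Weighting by the prior gives 4/5 · 0.0256 = 0.02048, 1/5 · 0.0039062 = 0.00078125; with total 0.021261.
Normalising, the posterior is P(urn A | data) = 0.96325, P(urn B | data) = 0.036745.
Averaging over the posterior, P(red next | data) = (2/5)(0.96325) + (1/4)(0.036745) = 0.39449.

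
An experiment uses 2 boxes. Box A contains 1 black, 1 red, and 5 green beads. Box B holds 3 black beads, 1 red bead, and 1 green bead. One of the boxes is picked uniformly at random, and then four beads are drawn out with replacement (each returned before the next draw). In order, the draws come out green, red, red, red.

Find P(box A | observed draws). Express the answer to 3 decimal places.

0.566

Compute the likelihood of the observed sequence for each case: P(data | box A) = (5/7)(1/7)(1/7)(1/7) = 0.0020825; P(data | box B) = (1/5)(1/5)(1/5)(1/5) = 0.0016.
Weighting by the prior gives 1/2 · 0.0020825 = 0.0010412, 1/2 · 0.0016 = 0.0008; with total 0.0018412.
Therefore the posterior P(box A | data) = (0.0010412) / (0.0018412) = 0.56551.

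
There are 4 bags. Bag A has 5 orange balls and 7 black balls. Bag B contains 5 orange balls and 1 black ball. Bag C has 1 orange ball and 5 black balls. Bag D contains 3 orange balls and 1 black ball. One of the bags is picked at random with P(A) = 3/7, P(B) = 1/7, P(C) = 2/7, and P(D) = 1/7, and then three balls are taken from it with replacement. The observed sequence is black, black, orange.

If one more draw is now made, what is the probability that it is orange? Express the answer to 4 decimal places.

Under each hypothesis, the probability of the observed sequence is: P(data | bag A) = (7/12)(7/12)(5/12) = 0.14178; P(data | bag B) = (1/6)(1/6)(5/6) = 0.023148; P(data | bag C) = (5/6)(5/6)(1/6) = 0.11574; P(data | bag D) = (1/4)(1/4)(3/4) = 0.046875.
The prior-weighted likelihoods are 3/7 · 0.14178 = 0.060764, 1/7 · 0.023148 = 0.0033069, 2/7 · 0.11574 = 0.033069, 1/7 · 0.046875 = 0.0066964; summing to 0.10384.
Dividing through by the total gives posterior P(bag A | data) = 0.58519, P(bag B | data) = 0.031847, P(bag C | data) = 0.31847, P(bag D | data) = 0.06449.
The predictive probability is P(orange next | data) = (5/12)(0.58519) + (5/6)(0.031847) + (1/6)(0.31847) + (3/4)(0.06449) = 0.37182.

0.3718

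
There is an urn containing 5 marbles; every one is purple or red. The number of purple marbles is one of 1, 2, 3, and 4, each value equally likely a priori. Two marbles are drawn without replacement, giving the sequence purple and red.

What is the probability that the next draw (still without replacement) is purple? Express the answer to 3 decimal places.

0.500

The likelihood of the observed sequence under each hypothesis: P(data | r = 1) = (1/5)(4/4) = 1/5; P(data | r = 2) = (2/5)(3/4) = 3/10; P(data | r = 3) = (3/5)(2/4) = 3/10; P(data | r = 4) = (4/5)(1/4) = 1/5.
The prior-weighted likelihoods are 1/4 · 1/5 = 1/20, 1/4 · 3/10 = 3/40, 1/4 · 3/10 = 3/40, 1/4 · 1/5 = 1/20; with total 1/4.
Normalising, the posterior is P(r = 1 | data) = 1/5, P(r = 2 | data) = 3/10, P(r = 3 | data) = 3/10, P(r = 4 | data) = 1/5.
The predictive probability is P(purple next | data) = (0)(1/5) + (1/3)(3/10) + (2/3)(3/10) + (1)(1/5) = 1/2.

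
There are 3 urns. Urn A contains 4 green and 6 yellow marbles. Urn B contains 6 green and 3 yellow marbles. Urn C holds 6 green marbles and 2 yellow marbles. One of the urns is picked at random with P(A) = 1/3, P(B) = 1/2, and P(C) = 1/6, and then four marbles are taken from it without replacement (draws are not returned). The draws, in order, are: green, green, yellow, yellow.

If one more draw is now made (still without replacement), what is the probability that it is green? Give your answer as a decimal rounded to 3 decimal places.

The likelihood of the observed sequence under each hypothesis: P(data | urn A) = (4/10)(3/9)(6/8)(5/7) = 1/14; P(data | urn B) = (6/9)(5/8)(3/7)(2/6) = 5/84; P(data | urn C) = (6/8)(5/7)(2/6)(1/5) = 1/28.
The prior-weighted likelihoods are 1/3 · 1/14 = 1/42, 1/2 · 5/84 = 5/168, 1/6 · 1/28 = 1/168; these sum to 5/84.
Normalising, the posterior is P(urn A | data) = 2/5, P(urn B | data) = 1/2, P(urn C | data) = 1/10.
So P(green next | data) = Σ P(green next | H) P(H | data) = (1/3)(2/5) + (4/5)(1/2) + (1)(1/10) = 19/30.

0.633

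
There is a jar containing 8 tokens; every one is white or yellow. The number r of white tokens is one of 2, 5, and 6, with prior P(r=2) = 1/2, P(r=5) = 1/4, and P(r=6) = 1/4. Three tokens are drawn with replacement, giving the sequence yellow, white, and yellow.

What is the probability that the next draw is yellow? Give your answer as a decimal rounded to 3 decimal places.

The likelihood of the observed sequence under each hypothesis: P(data | r = 2) = (6/8)(2/8)(6/8) = 0.14062; P(data | r = 5) = (3/8)(5/8)(3/8) = 0.087891; P(data | r = 6) = (2/8)(6/8)(2/8) = 0.046875.
Multiplying each by its prior: 1/2 · 0.14062 = 0.070312, 1/4 · 0.087891 = 0.021973, 1/4 · 0.046875 = 0.011719; these sum to 0.104.
Normalising, the posterior is P(r = 2 | data) = 0.67606, P(r = 5 | data) = 0.21127, P(r = 6 | data) = 0.11268.
Averaging over the posterior, P(yellow next | data) = (3/4)(0.67606) + (3/8)(0.21127) + (1/4)(0.11268) = 0.61444.

0.614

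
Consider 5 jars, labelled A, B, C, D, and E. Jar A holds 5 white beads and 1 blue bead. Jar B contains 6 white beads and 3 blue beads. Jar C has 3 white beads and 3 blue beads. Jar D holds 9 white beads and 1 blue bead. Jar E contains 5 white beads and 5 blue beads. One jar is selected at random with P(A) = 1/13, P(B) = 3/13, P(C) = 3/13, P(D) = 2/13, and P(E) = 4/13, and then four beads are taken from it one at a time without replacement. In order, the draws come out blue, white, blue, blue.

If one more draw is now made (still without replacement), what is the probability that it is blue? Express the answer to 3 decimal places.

Under each hypothesis, the probability of the observed sequence is: P(data | jar A) = (1/6)(5/5)(0/4) = 0; P(data | jar B) = (3/9)(6/8)(2/7)(1/6) = 0.011905; P(data | jar C) = (3/6)(3/5)(2/4)(1/3) = 0.05; P(data | jar D) = (1/10)(9/9)(0/8) = 0; P(data | jar E) = (5/10)(5/9)(4/8)(3/7) = 0.059524.
Multiplying each by its prior: 1/13 · 0 = 0, 3/13 · 0.011905 = 0.0027473, 3/13 · 0.05 = 0.011538, 2/13 · 0 = 0, 4/13 · 0.059524 = 0.018315; these sum to 0.032601.
Dividing through by the total gives posterior P(jar A | data) = 0, P(jar B | data) = 0.08427, P(jar C | data) = 0.35393, P(jar D | data) = 0, P(jar E | data) = 0.5618.
So P(blue next | data) = Σ P(blue next | H) P(H | data) = (0)(0.08427) + (0)(0.35393) + (1/3)(0.5618) = 0.18727.

0.187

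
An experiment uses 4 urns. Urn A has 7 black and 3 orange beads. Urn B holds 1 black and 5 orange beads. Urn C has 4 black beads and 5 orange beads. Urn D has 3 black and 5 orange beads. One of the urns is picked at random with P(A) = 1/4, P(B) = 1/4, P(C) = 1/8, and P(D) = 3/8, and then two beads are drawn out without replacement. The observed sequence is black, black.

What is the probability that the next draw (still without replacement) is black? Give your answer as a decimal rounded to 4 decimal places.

0.4816

The likelihood of the observed sequence under each hypothesis: P(data | urn A) = (7/10)(6/9) = 0.46667; P(data | urn B) = (1/6)(0/5) = 0; P(data | urn C) = (4/9)(3/8) = 0.16667; P(data | urn D) = (3/8)(2/7) = 0.10714.
Weighting by the prior gives 1/4 · 0.46667 = 0.11667, 1/4 · 0 = 0, 1/8 · 0.16667 = 0.020833, 3/8 · 0.10714 = 0.040179; summing to 0.17768.
The posterior is then P(urn A | data) = 0.65662, P(urn B | data) = 0, P(urn C | data) = 0.11725, P(urn D | data) = 0.22613.
Averaging over the posterior, P(black next | data) = (5/8)(0.65662) + (2/7)(0.11725) + (1/6)(0.22613) = 0.48157.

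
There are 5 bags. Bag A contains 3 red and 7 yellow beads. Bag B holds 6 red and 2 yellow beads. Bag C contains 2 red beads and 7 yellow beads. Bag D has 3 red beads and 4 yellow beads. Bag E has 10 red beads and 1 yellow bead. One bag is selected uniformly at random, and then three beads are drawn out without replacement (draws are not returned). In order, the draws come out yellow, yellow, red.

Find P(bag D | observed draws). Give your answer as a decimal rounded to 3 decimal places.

The likelihood of the observed sequence under each hypothesis: P(data | bag A) = (7/10)(6/9)(3/8) = 0.175; P(data | bag B) = (2/8)(1/7)(6/6) = 0.035714; P(data | bag C) = (7/9)(6/8)(2/7) = 0.16667; P(data | bag D) = (4/7)(3/6)(3/5) = 0.17143; P(data | bag E) = (1/11)(0/10) = 0.
Weighting by the prior gives 1/5 · 0.175 = 0.035, 1/5 · 0.035714 = 0.0071429, 1/5 · 0.16667 = 0.033333, 1/5 · 0.17143 = 0.034286, 1/5 · 0 = 0; summing to 0.10976.
So P(bag D | data) = (0.034286) / (0.10976) = 0.31236.

0.312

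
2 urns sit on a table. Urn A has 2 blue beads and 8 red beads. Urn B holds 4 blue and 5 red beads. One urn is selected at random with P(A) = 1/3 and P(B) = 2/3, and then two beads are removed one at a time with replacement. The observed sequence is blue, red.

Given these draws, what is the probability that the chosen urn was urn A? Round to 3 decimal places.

For each hypothesis, P(data | H) works out to: P(data | urn A) = (2/10)(8/10) = 0.16; P(data | urn B) = (4/9)(5/9) = 0.24691.
Weighting by the prior gives 1/3 · 0.16 = 0.053333, 2/3 · 0.24691 = 0.16461; these sum to 0.21794.
Therefore the posterior P(urn A | data) = (0.053333) / (0.21794) = 0.24471.

0.245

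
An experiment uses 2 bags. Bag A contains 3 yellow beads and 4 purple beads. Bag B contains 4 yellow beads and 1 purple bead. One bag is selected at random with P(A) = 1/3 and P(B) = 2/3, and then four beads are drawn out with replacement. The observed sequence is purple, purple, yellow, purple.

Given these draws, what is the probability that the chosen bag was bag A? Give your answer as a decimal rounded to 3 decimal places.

Compute the likelihood of the observed sequence for each case: P(data | bag A) = (4/7)(4/7)(3/7)(4/7) = 0.079967; P(data | bag B) = (1/5)(1/5)(4/5)(1/5) = 0.0064.
Multiplying each by its prior: 1/3 · 0.079967 = 0.026656, 2/3 · 0.0064 = 0.0042667; with total 0.030922.
Hence P(bag A | data) = (0.026656) / (0.030922) = 0.86202.

0.862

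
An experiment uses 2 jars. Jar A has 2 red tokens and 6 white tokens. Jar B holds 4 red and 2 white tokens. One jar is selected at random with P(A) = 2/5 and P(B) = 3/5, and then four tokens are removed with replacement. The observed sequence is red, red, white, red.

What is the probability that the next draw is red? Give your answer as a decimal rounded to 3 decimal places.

Under each hypothesis, the probability of the observed sequence is: P(data | jar A) = (2/8)(2/8)(6/8)(2/8) = 0.011719; P(data | jar B) = (4/6)(4/6)(2/6)(4/6) = 0.098765.
Multiplying each by its prior: 2/5 · 0.011719 = 0.0046875, 3/5 · 0.098765 = 0.059259; with total 0.063947.
The posterior is then P(jar A | data) = 0.073303, P(jar B | data) = 0.9267.
The predictive probability is P(red next | data) = (1/4)(0.073303) + (2/3)(0.9267) = 0.63612.

0.636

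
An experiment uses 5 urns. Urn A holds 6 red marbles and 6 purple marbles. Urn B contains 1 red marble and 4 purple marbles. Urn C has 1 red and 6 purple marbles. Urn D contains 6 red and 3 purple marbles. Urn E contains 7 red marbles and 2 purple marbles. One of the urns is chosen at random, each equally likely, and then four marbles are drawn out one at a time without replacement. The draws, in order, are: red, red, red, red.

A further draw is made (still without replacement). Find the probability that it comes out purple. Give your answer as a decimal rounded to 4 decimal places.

0.4806

The likelihood of the observed sequence under each hypothesis: P(data | urn A) = (6/12)(5/11)(4/10)(3/9) = 0.030303; P(data | urn B) = (1/5)(0/4) = 0; P(data | urn C) = (1/7)(0/6) = 0; P(data | urn D) = (6/9)(5/8)(4/7)(3/6) = 0.11905; P(data | urn E) = (7/9)(6/8)(5/7)(4/6) = 0.27778.
The prior-weighted likelihoods are 1/5 · 0.030303 = 0.0060606, 1/5 · 0 = 0, 1/5 · 0 = 0, 1/5 · 0.11905 = 0.02381, 1/5 · 0.27778 = 0.055556; these sum to 0.085426.
The posterior is then P(urn A | data) = 0.070946, P(urn B | data) = 0, P(urn C | data) = 0, P(urn D | data) = 0.27872, P(urn E | data) = 0.65034.
Averaging over the posterior, P(purple next | data) = (3/4)(0.070946) + (3/5)(0.27872) + (2/5)(0.65034) = 0.48057.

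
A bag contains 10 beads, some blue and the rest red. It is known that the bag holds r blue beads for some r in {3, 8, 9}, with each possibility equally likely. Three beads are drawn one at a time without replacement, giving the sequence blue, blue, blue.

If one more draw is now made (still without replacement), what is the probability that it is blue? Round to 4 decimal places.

Under each hypothesis, the probability of the observed sequence is: P(data | r = 3) = (3/10)(2/9)(1/8) = 1/120; P(data | r = 8) = (8/10)(7/9)(6/8) = 7/15; P(data | r = 9) = (9/10)(8/9)(7/8) = 7/10.
The prior-weighted likelihoods are 1/3 · 1/120 = 1/360, 1/3 · 7/15 = 7/45, 1/3 · 7/10 = 7/30; summing to 47/120.
The posterior is then P(r = 3 | data) = 1/141, P(r = 8 | data) = 56/141, P(r = 9 | data) = 28/47.
So P(blue next | data) = Σ P(blue next | H) P(H | data) = (0)(1/141) + (5/7)(56/141) + (6/7)(28/47) = 112/141.

0.7943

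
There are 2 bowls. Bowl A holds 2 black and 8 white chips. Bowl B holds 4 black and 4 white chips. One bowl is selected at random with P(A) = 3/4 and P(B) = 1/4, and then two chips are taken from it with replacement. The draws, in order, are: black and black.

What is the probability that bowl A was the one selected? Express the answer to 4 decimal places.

Compute the likelihood of the observed sequence for each case: P(data | bowl A) = (2/10)(2/10) = 1/25; P(data | bowl B) = (4/8)(4/8) = 1/4.
The prior-weighted likelihoods are 3/4 · 1/25 = 3/100, 1/4 · 1/4 = 1/16; with total 37/400.
Therefore the posterior P(bowl A | data) = (3/100) / (37/400) = 12/37.

0.3243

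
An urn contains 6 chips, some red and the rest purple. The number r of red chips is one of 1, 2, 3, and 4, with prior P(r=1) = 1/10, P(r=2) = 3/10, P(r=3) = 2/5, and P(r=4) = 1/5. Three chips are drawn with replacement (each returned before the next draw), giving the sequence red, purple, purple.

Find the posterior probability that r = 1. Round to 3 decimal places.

0.096

Under each hypothesis, the probability of the observed sequence is: P(data | r = 1) = (1/6)(5/6)(5/6) = 25/216; P(data | r = 2) = (2/6)(4/6)(4/6) = 4/27; P(data | r = 3) = (3/6)(3/6)(3/6) = 1/8; P(data | r = 4) = (4/6)(2/6)(2/6) = 2/27.
The prior-weighted likelihoods are 1/10 · 25/216 = 5/432, 3/10 · 4/27 = 2/45, 2/5 · 1/8 = 1/20, 1/5 · 2/27 = 2/135; summing to 29/240.
Therefore the posterior P(r = 1 | data) = (5/432) / (29/240) = 25/261.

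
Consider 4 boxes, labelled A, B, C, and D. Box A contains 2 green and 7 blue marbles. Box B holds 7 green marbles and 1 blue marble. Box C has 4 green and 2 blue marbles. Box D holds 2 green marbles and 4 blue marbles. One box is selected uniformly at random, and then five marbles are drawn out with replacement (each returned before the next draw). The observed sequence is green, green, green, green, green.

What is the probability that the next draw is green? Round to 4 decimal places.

For each hypothesis, P(data | H) works out to: P(data | box A) = (2/9)(2/9)(2/9)(2/9)(2/9) = 0.00054192; P(data | box B) = (7/8)(7/8)(7/8)(7/8)(7/8) = 0.51291; P(data | box C) = (4/6)(4/6)(4/6)(4/6)(4/6) = 0.13169; P(data | box D) = (2/6)(2/6)(2/6)(2/6)(2/6) = 0.0041152.
Weighting by the prior gives 1/4 · 0.00054192 = 0.00013548, 1/4 · 0.51291 = 0.12823, 1/4 · 0.13169 = 0.032922, 1/4 · 0.0041152 = 0.0010288; summing to 0.16231.
Dividing through by the total gives posterior P(box A | data) = 0.00083469, P(box B | data) = 0.79, P(box C | data) = 0.20283, P(box D | data) = 0.0063384.
So P(green next | data) = Σ P(green next | H) P(H | data) = (2/9)(0.00083469) + (7/8)(0.79) + (2/3)(0.20283) + (1/3)(0.0063384) = 0.82877.

0.8288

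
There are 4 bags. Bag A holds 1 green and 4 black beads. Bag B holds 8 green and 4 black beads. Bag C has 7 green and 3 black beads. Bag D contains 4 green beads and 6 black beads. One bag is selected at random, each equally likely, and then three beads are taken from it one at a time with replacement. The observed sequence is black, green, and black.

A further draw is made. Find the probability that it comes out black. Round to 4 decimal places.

0.5681

For each hypothesis, P(data | H) works out to: P(data | bag A) = (4/5)(1/5)(4/5) = 0.128; P(data | bag B) = (4/12)(8/12)(4/12) = 0.074074; P(data | bag C) = (3/10)(7/10)(3/10) = 0.063; P(data | bag D) = (6/10)(4/10)(6/10) = 0.144.
The prior-weighted likelihoods are 1/4 · 0.128 = 0.032, 1/4 · 0.074074 = 0.018519, 1/4 · 0.063 = 0.01575, 1/4 · 0.144 = 0.036; with total 0.10227.
Dividing through by the total gives posterior P(bag A | data) = 0.3129, P(bag B | data) = 0.18108, P(bag C | data) = 0.15401, P(bag D | data) = 0.35201.
So P(black next | data) = Σ P(black next | H) P(H | data) = (4/5)(0.3129) + (1/3)(0.18108) + (3/10)(0.15401) + (3/5)(0.35201) = 0.56809.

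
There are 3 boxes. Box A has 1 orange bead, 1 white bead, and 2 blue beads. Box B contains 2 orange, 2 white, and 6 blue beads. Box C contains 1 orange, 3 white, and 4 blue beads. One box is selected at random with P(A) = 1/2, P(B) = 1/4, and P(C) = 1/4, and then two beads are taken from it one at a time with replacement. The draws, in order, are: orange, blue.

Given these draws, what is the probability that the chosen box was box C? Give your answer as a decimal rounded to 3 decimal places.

For each hypothesis, P(data | H) works out to: P(data | box A) = (1/4)(2/4) = 0.125; P(data | box B) = (2/10)(6/10) = 0.12; P(data | box C) = (1/8)(4/8) = 0.0625.
Weighting by the prior gives 1/2 · 0.125 = 0.0625, 1/4 · 0.12 = 0.03, 1/4 · 0.0625 = 0.015625; summing to 0.10812.
Hence P(box C | data) = (0.015625) / (0.10812) = 0.14451.

0.145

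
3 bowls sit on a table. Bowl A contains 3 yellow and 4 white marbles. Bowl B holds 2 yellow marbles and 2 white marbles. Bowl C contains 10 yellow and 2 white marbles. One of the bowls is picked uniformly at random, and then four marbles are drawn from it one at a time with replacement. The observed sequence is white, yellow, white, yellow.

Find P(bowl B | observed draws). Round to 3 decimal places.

The likelihood of the observed sequence under each hypothesis: P(data | bowl A) = (4/7)(3/7)(4/7)(3/7) = 0.059975; P(data | bowl B) = (2/4)(2/4)(2/4)(2/4) = 0.0625; P(data | bowl C) = (2/12)(10/12)(2/12)(10/12) = 0.01929.
Weighting by the prior gives 1/3 · 0.059975 = 0.019992, 1/3 · 0.0625 = 0.020833, 1/3 · 0.01929 = 0.00643; with total 0.047255.
Therefore the posterior P(bowl B | data) = (0.020833) / (0.047255) = 0.44087.

0.441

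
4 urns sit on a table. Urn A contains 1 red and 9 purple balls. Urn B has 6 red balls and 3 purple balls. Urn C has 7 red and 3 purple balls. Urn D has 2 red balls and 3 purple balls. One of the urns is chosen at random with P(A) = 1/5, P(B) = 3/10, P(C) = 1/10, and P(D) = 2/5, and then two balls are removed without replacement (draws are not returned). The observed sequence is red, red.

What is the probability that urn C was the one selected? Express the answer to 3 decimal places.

0.220

For each hypothesis, P(data | H) works out to: P(data | urn A) = (1/10)(0/9) = 0; P(data | urn B) = (6/9)(5/8) = 5/12; P(data | urn C) = (7/10)(6/9) = 7/15; P(data | urn D) = (2/5)(1/4) = 1/10.
Weighting by the prior gives 1/5 · 0 = 0, 3/10 · 5/12 = 1/8, 1/10 · 7/15 = 7/150, 2/5 · 1/10 = 1/25; summing to 127/600.
By Bayes' rule, P(urn C | data) = (7/150) / (127/600) = 28/127.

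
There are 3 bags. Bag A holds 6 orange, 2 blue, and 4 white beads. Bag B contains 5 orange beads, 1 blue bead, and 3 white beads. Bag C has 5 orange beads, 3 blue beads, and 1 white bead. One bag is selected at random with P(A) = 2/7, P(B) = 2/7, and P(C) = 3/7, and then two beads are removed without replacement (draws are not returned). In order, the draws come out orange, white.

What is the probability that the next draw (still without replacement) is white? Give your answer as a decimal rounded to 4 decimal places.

0.2308

The likelihood of the observed sequence under each hypothesis: P(data | bag A) = (6/12)(4/11) = 2/11; P(data | bag B) = (5/9)(3/8) = 5/24; P(data | bag C) = (5/9)(1/8) = 5/72.
Multiplying each by its prior: 2/7 · 2/11 = 4/77, 2/7 · 5/24 = 5/84, 3/7 · 5/72 = 5/168; summing to 87/616.
Normalising, the posterior is P(bag A | data) = 0.36782, P(bag B | data) = 0.42146, P(bag C | data) = 0.21073.
Averaging over the posterior, P(white next | data) = (3/10)(0.36782) + (2/7)(0.42146) + (0)(0.21073) = 0.23076.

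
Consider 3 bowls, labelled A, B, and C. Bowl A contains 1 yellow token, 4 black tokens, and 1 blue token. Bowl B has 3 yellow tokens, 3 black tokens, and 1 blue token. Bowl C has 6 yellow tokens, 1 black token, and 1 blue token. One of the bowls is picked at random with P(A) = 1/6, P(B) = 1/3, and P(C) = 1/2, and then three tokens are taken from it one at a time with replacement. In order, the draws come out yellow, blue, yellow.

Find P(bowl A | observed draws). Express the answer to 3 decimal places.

0.017

Under each hypothesis, the probability of the observed sequence is: P(data | bowl A) = (1/6)(1/6)(1/6) = 0.0046296; P(data | bowl B) = (3/7)(1/7)(3/7) = 0.026239; P(data | bowl C) = (6/8)(1/8)(6/8) = 0.070312.
Weighting by the prior gives 1/6 · 0.0046296 = 0.0007716, 1/3 · 0.026239 = 0.0087464, 1/2 · 0.070312 = 0.035156; these sum to 0.044674.
Hence P(bowl A | data) = (0.0007716) / (0.044674) = 0.017272.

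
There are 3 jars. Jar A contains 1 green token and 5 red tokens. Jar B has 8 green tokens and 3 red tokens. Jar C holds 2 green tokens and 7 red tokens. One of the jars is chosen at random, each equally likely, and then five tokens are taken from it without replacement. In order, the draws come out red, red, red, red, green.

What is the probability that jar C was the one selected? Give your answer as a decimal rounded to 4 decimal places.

The likelihood of the observed sequence under each hypothesis: P(data | jar A) = (5/6)(4/5)(3/4)(2/3)(1/2) = 1/6; P(data | jar B) = (3/11)(2/10)(1/9)(0/8) = 0; P(data | jar C) = (7/9)(6/8)(5/7)(4/6)(2/5) = 1/9.
The prior-weighted likelihoods are 1/3 · 1/6 = 1/18, 1/3 · 0 = 0, 1/3 · 1/9 = 1/27; these sum to 5/54.
Hence P(jar C | data) = (1/27) / (5/54) = 2/5.

0.4000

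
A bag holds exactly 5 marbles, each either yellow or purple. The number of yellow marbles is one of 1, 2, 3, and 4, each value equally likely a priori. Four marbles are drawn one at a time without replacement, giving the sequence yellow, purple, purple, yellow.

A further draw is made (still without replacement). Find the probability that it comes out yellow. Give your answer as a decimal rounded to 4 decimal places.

0.5000

Compute the likelihood of the observed sequence for each case: P(data | r = 1) = (1/5)(4/4)(3/3)(0/2) = 0; P(data | r = 2) = (2/5)(3/4)(2/3)(1/2) = 1/10; P(data | r = 3) = (3/5)(2/4)(1/3)(2/2) = 1/10; P(data | r = 4) = (4/5)(1/4)(0/3) = 0.
Weighting by the prior gives 1/4 · 0 = 0, 1/4 · 1/10 = 1/40, 1/4 · 1/10 = 1/40, 1/4 · 0 = 0; with total 1/20.
Dividing through by the total gives posterior P(r = 1 | data) = 0, P(r = 2 | data) = 1/2, P(r = 3 | data) = 1/2, P(r = 4 | data) = 0.
The predictive probability is P(yellow next | data) = (0)(1/2) + (1)(1/2) = 1/2.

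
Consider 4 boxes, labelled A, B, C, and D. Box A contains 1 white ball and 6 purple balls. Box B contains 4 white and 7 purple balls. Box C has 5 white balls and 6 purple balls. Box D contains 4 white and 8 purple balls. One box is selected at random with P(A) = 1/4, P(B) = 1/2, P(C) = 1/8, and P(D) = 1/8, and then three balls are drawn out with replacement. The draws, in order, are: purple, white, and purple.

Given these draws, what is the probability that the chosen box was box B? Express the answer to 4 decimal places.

Under each hypothesis, the probability of the observed sequence is: P(data | box A) = (6/7)(1/7)(6/7) = 0.10496; P(data | box B) = (7/11)(4/11)(7/11) = 0.14726; P(data | box C) = (6/11)(5/11)(6/11) = 0.13524; P(data | box D) = (8/12)(4/12)(8/12) = 0.14815.
Weighting by the prior gives 1/4 · 0.10496 = 0.026239, 1/2 · 0.14726 = 0.073629, 1/8 · 0.13524 = 0.016905, 1/8 · 0.14815 = 0.018519; with total 0.13529.
So P(box B | data) = (0.073629) / (0.13529) = 0.54423.

0.5442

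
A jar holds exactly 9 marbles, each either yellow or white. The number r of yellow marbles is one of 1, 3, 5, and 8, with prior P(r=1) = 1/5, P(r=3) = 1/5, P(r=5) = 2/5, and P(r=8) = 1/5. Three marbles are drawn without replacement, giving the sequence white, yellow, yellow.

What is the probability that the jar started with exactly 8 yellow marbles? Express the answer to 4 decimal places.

0.2222

The likelihood of the observed sequence under each hypothesis: P(data | r = 1) = (8/9)(1/8)(0/7) = 0; P(data | r = 3) = (6/9)(3/8)(2/7) = 1/14; P(data | r = 5) = (4/9)(5/8)(4/7) = 10/63; P(data | r = 8) = (1/9)(8/8)(7/7) = 1/9.
Weighting by the prior gives 1/5 · 0 = 0, 1/5 · 1/14 = 1/70, 2/5 · 10/63 = 4/63, 1/5 · 1/9 = 1/45; with total 1/10.
Therefore the posterior P(r = 8 | data) = (1/45) / (1/10) = 2/9.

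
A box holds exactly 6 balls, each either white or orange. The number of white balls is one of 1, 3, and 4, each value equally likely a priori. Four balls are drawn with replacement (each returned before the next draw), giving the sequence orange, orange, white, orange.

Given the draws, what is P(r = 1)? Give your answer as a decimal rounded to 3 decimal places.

Compute the likelihood of the observed sequence for each case: P(data | r = 1) = (5/6)(5/6)(1/6)(5/6) = 0.096451; P(data | r = 3) = (3/6)(3/6)(3/6)(3/6) = 0.0625; P(data | r = 4) = (2/6)(2/6)(4/6)(2/6) = 0.024691.
Multiplying each by its prior: 1/3 · 0.096451 = 0.03215, 1/3 · 0.0625 = 0.020833, 1/3 · 0.024691 = 0.0082305; summing to 0.061214.
Hence P(r = 1 | data) = (0.03215) / (0.061214) = 0.52521.

0.525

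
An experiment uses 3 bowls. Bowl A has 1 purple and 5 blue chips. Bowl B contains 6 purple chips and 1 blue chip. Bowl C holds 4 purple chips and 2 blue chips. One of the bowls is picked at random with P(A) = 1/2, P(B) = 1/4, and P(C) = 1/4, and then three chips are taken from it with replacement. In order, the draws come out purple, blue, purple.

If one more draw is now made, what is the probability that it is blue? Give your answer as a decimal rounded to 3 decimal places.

0.344

The likelihood of the observed sequence under each hypothesis: P(data | bowl A) = (1/6)(5/6)(1/6) = 0.023148; P(data | bowl B) = (6/7)(1/7)(6/7) = 0.10496; P(data | bowl C) = (4/6)(2/6)(4/6) = 0.14815.
Weighting by the prior gives 1/2 · 0.023148 = 0.011574, 1/4 · 0.10496 = 0.026239, 1/4 · 0.14815 = 0.037037; summing to 0.07485.
Dividing through by the total gives posterior P(bowl A | data) = 0.15463, P(bowl B | data) = 0.35055, P(bowl C | data) = 0.49482.
So P(blue next | data) = Σ P(blue next | H) P(H | data) = (5/6)(0.15463) + (1/7)(0.35055) + (1/3)(0.49482) = 0.34388.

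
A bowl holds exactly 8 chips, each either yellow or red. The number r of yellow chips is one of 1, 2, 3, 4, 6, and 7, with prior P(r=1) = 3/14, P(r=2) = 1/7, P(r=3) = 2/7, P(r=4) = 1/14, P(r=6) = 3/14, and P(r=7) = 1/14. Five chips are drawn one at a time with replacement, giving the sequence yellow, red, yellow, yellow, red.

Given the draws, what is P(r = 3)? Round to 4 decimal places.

The likelihood of the observed sequence under each hypothesis: P(data | r = 1) = (1/8)(7/8)(1/8)(1/8)(7/8) = 0.0014954; P(data | r = 2) = (2/8)(6/8)(2/8)(2/8)(6/8) = 0.0087891; P(data | r = 3) = (3/8)(5/8)(3/8)(3/8)(5/8) = 0.020599; P(data | r = 4) = (4/8)(4/8)(4/8)(4/8)(4/8) = 0.03125; P(data | r = 6) = (6/8)(2/8)(6/8)(6/8)(2/8) = 0.026367; P(data | r = 7) = (7/8)(1/8)(7/8)(7/8)(1/8) = 0.010468.
Multiplying each by its prior: 3/14 · 0.0014954 = 0.00032043, 1/7 · 0.0087891 = 0.0012556, 2/7 · 0.020599 = 0.0058855, 1/14 · 0.03125 = 0.0022321, 3/14 · 0.026367 = 0.0056501, 1/14 · 0.010468 = 0.00074768; with total 0.016091.
Therefore the posterior P(r = 3 | data) = (0.0058855) / (0.016091) = 0.36575.

0.3658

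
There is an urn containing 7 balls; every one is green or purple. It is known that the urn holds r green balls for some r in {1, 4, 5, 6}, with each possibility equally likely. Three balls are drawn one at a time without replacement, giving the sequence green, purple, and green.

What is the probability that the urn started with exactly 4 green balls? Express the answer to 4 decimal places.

For each hypothesis, P(data | H) works out to: P(data | r = 1) = (1/7)(6/6)(0/5) = 0; P(data | r = 4) = (4/7)(3/6)(3/5) = 6/35; P(data | r = 5) = (5/7)(2/6)(4/5) = 4/21; P(data | r = 6) = (6/7)(1/6)(5/5) = 1/7.
Multiplying each by its prior: 1/4 · 0 = 0, 1/4 · 6/35 = 3/70, 1/4 · 4/21 = 1/21, 1/4 · 1/7 = 1/28; summing to 53/420.
Therefore the posterior P(r = 4 | data) = (3/70) / (53/420) = 18/53.

0.3396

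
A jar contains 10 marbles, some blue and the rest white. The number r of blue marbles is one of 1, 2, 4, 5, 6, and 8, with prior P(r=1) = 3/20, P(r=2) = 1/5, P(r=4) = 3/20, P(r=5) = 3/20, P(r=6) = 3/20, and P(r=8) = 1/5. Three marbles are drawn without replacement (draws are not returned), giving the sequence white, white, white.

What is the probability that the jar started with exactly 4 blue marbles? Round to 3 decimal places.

Under each hypothesis, the probability of the observed sequence is: P(data | r = 1) = (9/10)(8/9)(7/8) = 0.7; P(data | r = 2) = (8/10)(7/9)(6/8) = 0.46667; P(data | r = 4) = (6/10)(5/9)(4/8) = 0.16667; P(data | r = 5) = (5/10)(4/9)(3/8) = 0.083333; P(data | r = 6) = (4/10)(3/9)(2/8) = 0.033333; P(data | r = 8) = (2/10)(1/9)(0/8) = 0.
Weighting by the prior gives 3/20 · 0.7 = 0.105, 1/5 · 0.46667 = 0.093333, 3/20 · 0.16667 = 0.025, 3/20 · 0.083333 = 0.0125, 3/20 · 0.033333 = 0.005, 1/5 · 0 = 0; summing to 0.24083.
So P(r = 4 | data) = (0.025) / (0.24083) = 0.10381.

0.104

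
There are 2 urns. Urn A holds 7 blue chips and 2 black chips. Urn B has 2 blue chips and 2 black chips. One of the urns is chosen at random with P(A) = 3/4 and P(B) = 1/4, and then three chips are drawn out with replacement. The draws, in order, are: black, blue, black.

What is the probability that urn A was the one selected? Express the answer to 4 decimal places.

For each hypothesis, P(data | H) works out to: P(data | urn A) = (2/9)(7/9)(2/9) = 0.038409; P(data | urn B) = (2/4)(2/4)(2/4) = 0.125.
Multiplying each by its prior: 3/4 · 0.038409 = 0.028807, 1/4 · 0.125 = 0.03125; with total 0.060057.
By Bayes' rule, P(urn A | data) = (0.028807) / (0.060057) = 0.47966.

0.4797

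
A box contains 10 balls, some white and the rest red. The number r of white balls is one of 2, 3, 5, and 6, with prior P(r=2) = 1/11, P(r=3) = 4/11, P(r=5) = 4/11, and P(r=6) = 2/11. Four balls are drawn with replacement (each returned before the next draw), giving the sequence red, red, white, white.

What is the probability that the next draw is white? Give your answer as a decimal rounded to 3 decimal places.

Compute the likelihood of the observed sequence for each case: P(data | r = 2) = (8/10)(8/10)(2/10)(2/10) = 0.0256; P(data | r = 3) = (7/10)(7/10)(3/10)(3/10) = 0.0441; P(data | r = 5) = (5/10)(5/10)(5/10)(5/10) = 0.0625; P(data | r = 6) = (4/10)(4/10)(6/10)(6/10) = 0.0576.
Weighting by the prior gives 1/11 · 0.0256 = 0.0023273, 4/11 · 0.0441 = 0.016036, 4/11 · 0.0625 = 0.022727, 2/11 · 0.0576 = 0.010473; these sum to 0.051564.
Normalising, the posterior is P(r = 2 | data) = 0.045134, P(r = 3 | data) = 0.311, P(r = 5 | data) = 0.44076, P(r = 6 | data) = 0.2031.
Averaging over the posterior, P(white next | data) = (1/5)(0.045134) + (3/10)(0.311) + (1/2)(0.44076) + (3/5)(0.2031) = 0.44457.

0.445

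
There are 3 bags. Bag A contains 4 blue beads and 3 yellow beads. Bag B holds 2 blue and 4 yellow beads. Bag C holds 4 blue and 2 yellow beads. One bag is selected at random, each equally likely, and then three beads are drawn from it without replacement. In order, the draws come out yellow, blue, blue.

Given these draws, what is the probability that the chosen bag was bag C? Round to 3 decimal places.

0.457

The likelihood of the observed sequence under each hypothesis: P(data | bag A) = (3/7)(4/6)(3/5) = 6/35; P(data | bag B) = (4/6)(2/5)(1/4) = 1/15; P(data | bag C) = (2/6)(4/5)(3/4) = 1/5.
Multiplying each by its prior: 1/3 · 6/35 = 2/35, 1/3 · 1/15 = 1/45, 1/3 · 1/5 = 1/15; summing to 46/315.
Hence P(bag C | data) = (1/15) / (46/315) = 21/46.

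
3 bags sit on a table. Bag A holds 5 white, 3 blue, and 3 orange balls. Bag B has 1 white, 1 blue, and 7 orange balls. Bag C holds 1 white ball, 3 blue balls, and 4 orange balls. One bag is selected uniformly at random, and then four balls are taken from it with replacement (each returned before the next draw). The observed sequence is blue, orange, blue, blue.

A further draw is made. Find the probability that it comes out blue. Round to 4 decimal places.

0.3493

The likelihood of the observed sequence under each hypothesis: P(data | bag A) = (3/11)(3/11)(3/11)(3/11) = 0.0055324; P(data | bag B) = (1/9)(7/9)(1/9)(1/9) = 0.0010669; P(data | bag C) = (3/8)(4/8)(3/8)(3/8) = 0.026367.
Weighting by the prior gives 1/3 · 0.0055324 = 0.0018441, 1/3 · 0.0010669 = 0.00035564, 1/3 · 0.026367 = 0.0087891; summing to 0.010989.
Dividing through by the total gives posterior P(bag A | data) = 0.16782, P(bag B | data) = 0.032363, P(bag C | data) = 0.79982.
So P(blue next | data) = Σ P(blue next | H) P(H | data) = (3/11)(0.16782) + (1/9)(0.032363) + (3/8)(0.79982) = 0.3493.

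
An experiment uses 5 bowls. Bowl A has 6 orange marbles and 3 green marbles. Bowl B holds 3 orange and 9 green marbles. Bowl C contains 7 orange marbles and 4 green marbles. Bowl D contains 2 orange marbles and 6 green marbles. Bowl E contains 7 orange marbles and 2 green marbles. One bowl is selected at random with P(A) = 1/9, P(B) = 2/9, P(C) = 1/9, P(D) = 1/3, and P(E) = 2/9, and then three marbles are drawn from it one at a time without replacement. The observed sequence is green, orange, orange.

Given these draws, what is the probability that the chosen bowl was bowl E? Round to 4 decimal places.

0.3829

The likelihood of the observed sequence under each hypothesis: P(data | bowl A) = (3/9)(6/8)(5/7) = 0.17857; P(data | bowl B) = (9/12)(3/11)(2/10) = 0.040909; P(data | bowl C) = (4/11)(7/10)(6/9) = 0.1697; P(data | bowl D) = (6/8)(2/7)(1/6) = 0.035714; P(data | bowl E) = (2/9)(7/8)(6/7) = 0.16667.
Weighting by the prior gives 1/9 · 0.17857 = 0.019841, 2/9 · 0.040909 = 0.0090909, 1/9 · 0.1697 = 0.018855, 1/3 · 0.035714 = 0.011905, 2/9 · 0.16667 = 0.037037; summing to 0.096729.
Therefore the posterior P(bowl E | data) = (0.037037) / (0.096729) = 0.38289.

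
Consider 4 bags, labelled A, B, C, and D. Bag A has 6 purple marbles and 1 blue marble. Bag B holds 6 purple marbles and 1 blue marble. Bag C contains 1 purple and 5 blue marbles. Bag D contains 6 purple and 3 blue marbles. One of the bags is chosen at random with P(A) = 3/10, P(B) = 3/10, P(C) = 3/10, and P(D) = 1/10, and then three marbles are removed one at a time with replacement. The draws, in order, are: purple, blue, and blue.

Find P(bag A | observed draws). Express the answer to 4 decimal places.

Under each hypothesis, the probability of the observed sequence is: P(data | bag A) = (6/7)(1/7)(1/7) = 0.017493; P(data | bag B) = (6/7)(1/7)(1/7) = 0.017493; P(data | bag C) = (1/6)(5/6)(5/6) = 0.11574; P(data | bag D) = (6/9)(3/9)(3/9) = 0.074074.
Weighting by the prior gives 3/10 · 0.017493 = 0.0052478, 3/10 · 0.017493 = 0.0052478, 3/10 · 0.11574 = 0.034722, 1/10 · 0.074074 = 0.0074074; these sum to 0.052625.
Hence P(bag A | data) = (0.0052478) / (0.052625) = 0.09972.

0.0997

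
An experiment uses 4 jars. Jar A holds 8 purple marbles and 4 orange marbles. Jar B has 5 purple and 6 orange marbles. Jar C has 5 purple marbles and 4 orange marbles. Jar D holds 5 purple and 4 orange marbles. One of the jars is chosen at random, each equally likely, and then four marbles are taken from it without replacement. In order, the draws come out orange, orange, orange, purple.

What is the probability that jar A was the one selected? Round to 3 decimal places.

Under each hypothesis, the probability of the observed sequence is: P(data | jar A) = (4/12)(3/11)(2/10)(8/9) = 0.016162; P(data | jar B) = (6/11)(5/10)(4/9)(5/8) = 0.075758; P(data | jar C) = (4/9)(3/8)(2/7)(5/6) = 0.039683; P(data | jar D) = (4/9)(3/8)(2/7)(5/6) = 0.039683.
Multiplying each by its prior: 1/4 · 0.016162 = 0.0040404, 1/4 · 0.075758 = 0.018939, 1/4 · 0.039683 = 0.0099206, 1/4 · 0.039683 = 0.0099206; with total 0.042821.
Hence P(jar A | data) = (0.0040404) / (0.042821) = 0.094356.

0.094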